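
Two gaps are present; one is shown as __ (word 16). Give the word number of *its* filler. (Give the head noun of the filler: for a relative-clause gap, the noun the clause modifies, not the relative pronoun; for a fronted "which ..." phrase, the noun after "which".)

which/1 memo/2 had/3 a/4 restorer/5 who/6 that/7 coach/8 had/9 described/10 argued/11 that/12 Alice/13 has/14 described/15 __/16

2

The marked gap is the direct object of "described".
Its filler is the fronted wh-phrase "which memo", at word 2.
(The other dependency links word 5 to a gap after word 10.)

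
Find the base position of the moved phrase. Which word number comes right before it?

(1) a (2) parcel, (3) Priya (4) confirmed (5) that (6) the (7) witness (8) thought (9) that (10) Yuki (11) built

11

The displaced element is "a parcel" (word 2).
It is linked across 2 clause boundaries (that → that).
It functions as the direct object of "built", so the gap sits immediately after word 11 ("built").
Base order: Priya confirmed that the witness thought that Yuki built a parcel.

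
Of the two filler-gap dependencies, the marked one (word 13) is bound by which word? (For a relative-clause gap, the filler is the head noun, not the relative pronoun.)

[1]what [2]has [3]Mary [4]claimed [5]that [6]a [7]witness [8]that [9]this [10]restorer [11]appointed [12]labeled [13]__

1

The marked gap is the direct object of "labeled".
Its filler is the fronted wh-phrase "what", at word 1.
(The other dependency links word 7 to a gap after word 11.)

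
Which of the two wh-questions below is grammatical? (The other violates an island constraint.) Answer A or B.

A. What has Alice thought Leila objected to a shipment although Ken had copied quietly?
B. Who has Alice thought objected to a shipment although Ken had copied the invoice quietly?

In A, the wh-phrase is extracted from inside an adjunct island (introduced by "although"), which blocks movement.
In B, the extraction path crosses only that-complement boundaries, which are transparent.
So B is grammatical.

B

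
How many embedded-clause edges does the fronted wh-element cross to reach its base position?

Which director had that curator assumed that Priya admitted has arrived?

"which director" is extracted from the subject of "arrived".
Boundaries crossed, outermost first: [that], [Ø] — 2 in total.

2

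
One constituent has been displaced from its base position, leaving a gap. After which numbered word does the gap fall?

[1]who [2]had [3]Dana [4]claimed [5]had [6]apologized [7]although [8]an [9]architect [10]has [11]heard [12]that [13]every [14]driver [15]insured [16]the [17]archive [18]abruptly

4

The displaced element is "who" (word 1).
It is linked across 1 clause boundary (Ø).
It functions as the subject of "apologized", so the gap sits immediately after word 4 ("claimed").
Base order: Dana had claimed who had apologized although an architect has heard that every driver insured the archive abruptly.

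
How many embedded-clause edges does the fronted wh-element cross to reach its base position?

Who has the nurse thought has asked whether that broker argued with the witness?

"who" is extracted from the subject of "asked".
Boundaries crossed, outermost first: [Ø] — 1 in total.

1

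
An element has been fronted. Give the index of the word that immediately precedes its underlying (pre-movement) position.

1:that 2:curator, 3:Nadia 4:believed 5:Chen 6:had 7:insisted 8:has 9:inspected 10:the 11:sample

7

The displaced element is "that curator" (word 2).
It is linked across 2 clause boundaries (Ø → Ø).
It functions as the subject of "inspected", so the gap sits immediately after word 7 ("insisted").
Base order: Nadia believed Chen had insisted that that curator has inspected the sample.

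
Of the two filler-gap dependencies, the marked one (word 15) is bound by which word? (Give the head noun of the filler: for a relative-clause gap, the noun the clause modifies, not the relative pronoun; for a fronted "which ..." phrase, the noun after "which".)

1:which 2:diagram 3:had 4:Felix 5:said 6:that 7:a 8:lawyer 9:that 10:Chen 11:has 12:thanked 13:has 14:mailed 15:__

2

The marked gap is the direct object of "mailed".
Its filler is the fronted wh-phrase "which diagram", at word 2.
(The other dependency links word 8 to a gap after word 12.)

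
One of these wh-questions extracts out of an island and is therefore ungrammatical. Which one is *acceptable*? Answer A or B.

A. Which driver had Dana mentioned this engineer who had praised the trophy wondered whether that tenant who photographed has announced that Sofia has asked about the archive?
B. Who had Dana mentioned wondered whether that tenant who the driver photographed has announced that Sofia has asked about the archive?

B

In A, the wh-phrase is extracted from inside a wh-island (introduced by "whether"), which blocks movement.
In B, the extraction path crosses only that-complement boundaries, which are transparent.
So B is grammatical.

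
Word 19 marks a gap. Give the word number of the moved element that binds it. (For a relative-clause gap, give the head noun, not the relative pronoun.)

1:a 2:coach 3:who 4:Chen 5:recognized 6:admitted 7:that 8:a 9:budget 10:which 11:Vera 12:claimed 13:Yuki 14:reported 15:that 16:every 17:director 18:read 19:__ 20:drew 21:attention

9

The gap at 19 is the object of "read", inside a relative clause.
The relative pronoun is "which" (word 10); it is bound by the head noun immediately before it.
Its filler is the head noun "budget", at word 9.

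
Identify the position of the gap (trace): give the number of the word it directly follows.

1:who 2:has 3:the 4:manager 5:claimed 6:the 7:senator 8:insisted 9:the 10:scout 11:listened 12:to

12

The displaced element is "who" (word 1).
It is linked across 2 clause boundaries (Ø → Ø).
It functions as the object of the preposition "to" of "listened", so the gap sits immediately after word 12 ("to").
Base order: The manager has claimed the senator insisted the scout listened to who.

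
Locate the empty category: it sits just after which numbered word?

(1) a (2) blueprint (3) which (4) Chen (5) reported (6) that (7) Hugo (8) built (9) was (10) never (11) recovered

The displaced element is "a blueprint" (word 2).
It is linked across 1 clause boundary (that).
It functions as the direct object of "built", so the gap sits immediately after word 8 ("built").
Base order: Chen reported that Hugo built a blueprint.

8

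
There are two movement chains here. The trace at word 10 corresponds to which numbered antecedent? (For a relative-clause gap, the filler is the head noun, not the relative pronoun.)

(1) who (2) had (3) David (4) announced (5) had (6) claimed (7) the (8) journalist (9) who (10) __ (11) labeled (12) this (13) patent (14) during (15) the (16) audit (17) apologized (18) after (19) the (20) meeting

8

The marked gap is inside the relative clause, the subject of "labeled".
Its filler is the head noun "journalist" (via "who"), at word 8.
(The other dependency links word 1 to a gap after word 4.)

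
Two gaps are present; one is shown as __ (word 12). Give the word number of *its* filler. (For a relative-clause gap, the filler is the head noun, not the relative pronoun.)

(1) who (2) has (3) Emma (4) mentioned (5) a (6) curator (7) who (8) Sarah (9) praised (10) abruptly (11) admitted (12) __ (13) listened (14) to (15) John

1

The marked gap is the subject of "listened".
Its filler is the fronted wh-phrase "who", at word 1.
(The other dependency links word 6 to a gap after word 9.)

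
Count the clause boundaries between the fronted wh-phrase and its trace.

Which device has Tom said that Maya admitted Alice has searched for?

"which device" is extracted from the PP object of "searched".
Boundaries crossed, outermost first: [that], [Ø] — 2 in total.

2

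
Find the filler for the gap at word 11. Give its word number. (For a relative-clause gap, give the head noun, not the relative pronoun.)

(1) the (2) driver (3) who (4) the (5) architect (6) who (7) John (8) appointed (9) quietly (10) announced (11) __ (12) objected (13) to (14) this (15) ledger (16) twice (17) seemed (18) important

The gap at 11 is the subject of "objected", inside a relative clause.
The relative pronoun is "who" (word 3); it is bound by the head noun immediately before it.
Its filler is the head noun "driver", at word 2.

2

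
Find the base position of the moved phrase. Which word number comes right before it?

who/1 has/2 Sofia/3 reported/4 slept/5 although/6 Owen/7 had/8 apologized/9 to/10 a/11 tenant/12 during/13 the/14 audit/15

The displaced element is "who" (word 1).
It is linked across 1 clause boundary (Ø).
It functions as the subject of "slept", so the gap sits immediately after word 4 ("reported").
Base order: Sofia has reported who slept although Owen had apologized to a tenant during the audit.

4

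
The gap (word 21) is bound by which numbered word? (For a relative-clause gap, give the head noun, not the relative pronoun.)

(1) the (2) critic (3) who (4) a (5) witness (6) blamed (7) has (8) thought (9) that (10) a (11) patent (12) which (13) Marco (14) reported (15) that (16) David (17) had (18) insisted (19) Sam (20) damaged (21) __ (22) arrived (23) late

The gap at 21 is the object of "damaged", inside a relative clause.
The relative pronoun is "which" (word 12); it is bound by the head noun immediately before it.
Its filler is the head noun "patent", at word 11.

11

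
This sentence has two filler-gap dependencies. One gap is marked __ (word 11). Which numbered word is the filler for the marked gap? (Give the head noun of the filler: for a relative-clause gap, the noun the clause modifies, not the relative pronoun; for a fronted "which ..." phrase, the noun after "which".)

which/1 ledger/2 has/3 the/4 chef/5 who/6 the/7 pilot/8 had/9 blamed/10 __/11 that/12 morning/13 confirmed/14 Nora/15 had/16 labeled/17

The marked gap is inside the relative clause, the direct object of "blamed".
Its filler is the head noun "chef" (via "who"), at word 5.
(The other dependency links word 2 to a gap after word 17.)

5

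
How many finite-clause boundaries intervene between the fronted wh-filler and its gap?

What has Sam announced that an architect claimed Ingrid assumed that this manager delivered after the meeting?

"what" is extracted from the object of "delivered".
Boundaries crossed, outermost first: [that], [Ø], [that] — 3 in total.

3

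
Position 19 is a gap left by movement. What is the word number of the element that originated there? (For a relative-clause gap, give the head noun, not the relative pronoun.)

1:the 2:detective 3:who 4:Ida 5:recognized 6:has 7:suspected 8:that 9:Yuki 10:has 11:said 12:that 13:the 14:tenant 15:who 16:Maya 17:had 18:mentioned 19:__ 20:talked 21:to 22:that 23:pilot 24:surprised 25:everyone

The gap at 19 is the subject of "talked", inside a relative clause.
The relative pronoun is "who" (word 15); it is bound by the head noun immediately before it.
Its filler is the head noun "tenant", at word 14.

14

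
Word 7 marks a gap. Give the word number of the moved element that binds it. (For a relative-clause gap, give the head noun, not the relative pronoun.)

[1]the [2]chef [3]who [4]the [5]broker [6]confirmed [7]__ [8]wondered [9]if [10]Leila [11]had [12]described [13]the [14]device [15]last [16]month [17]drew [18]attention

2

The gap at 7 is the subject of "wondered", inside a relative clause.
The relative pronoun is "who" (word 3); it is bound by the head noun immediately before it.
Its filler is the head noun "chef", at word 2.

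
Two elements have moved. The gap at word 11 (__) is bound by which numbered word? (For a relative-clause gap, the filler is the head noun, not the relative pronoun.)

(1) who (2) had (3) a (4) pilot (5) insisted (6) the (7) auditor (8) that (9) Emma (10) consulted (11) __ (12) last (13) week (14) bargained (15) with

7

The marked gap is inside the relative clause, the direct object of "consulted".
Its filler is the head noun "auditor" (via "that"), at word 7.
(The other dependency links word 1 to a gap after word 15.)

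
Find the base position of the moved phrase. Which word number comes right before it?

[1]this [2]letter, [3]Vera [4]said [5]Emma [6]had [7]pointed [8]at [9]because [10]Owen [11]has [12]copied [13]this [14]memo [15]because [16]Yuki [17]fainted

8

The displaced element is "this letter" (word 2).
It is linked across 1 clause boundary (Ø).
It functions as the object of the preposition "at" of "pointed", so the gap sits immediately after word 8 ("at").
Base order: Vera said Emma had pointed at this letter because Owen has copied this memo because Yuki fainted.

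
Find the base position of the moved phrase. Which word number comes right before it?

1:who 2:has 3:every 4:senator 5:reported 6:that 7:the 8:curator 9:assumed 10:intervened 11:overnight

9

The displaced element is "who" (word 1).
It is linked across 2 clause boundaries (that → Ø).
It functions as the subject of "intervened", so the gap sits immediately after word 9 ("assumed").
Base order: Every senator has reported that the curator assumed that who intervened overnight.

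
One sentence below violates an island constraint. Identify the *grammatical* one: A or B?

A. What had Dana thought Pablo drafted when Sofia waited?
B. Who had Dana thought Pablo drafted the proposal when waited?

A

In B, the wh-phrase is extracted from inside an adjunct island (introduced by "when"), which blocks movement.
In A, the extraction path crosses only that-complement boundaries, which are transparent.
So A is grammatical.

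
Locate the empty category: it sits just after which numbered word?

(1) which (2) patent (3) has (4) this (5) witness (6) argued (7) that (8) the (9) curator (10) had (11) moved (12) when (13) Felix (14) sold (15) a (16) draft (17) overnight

11

The displaced element is "which patent" (word 2).
It is linked across 1 clause boundary (that).
It functions as the direct object of "moved", so the gap sits immediately after word 11 ("moved").
Base order: This witness has argued that the curator had moved which patent when Felix sold a draft overnight.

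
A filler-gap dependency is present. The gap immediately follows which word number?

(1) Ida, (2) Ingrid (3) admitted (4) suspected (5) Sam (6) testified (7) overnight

The displaced element is "Ida" (word 1).
It is linked across 1 clause boundary (Ø).
It functions as the subject of "suspected", so the gap sits immediately after word 3 ("admitted").
Base order: Ingrid admitted that Ida suspected Sam testified overnight.

3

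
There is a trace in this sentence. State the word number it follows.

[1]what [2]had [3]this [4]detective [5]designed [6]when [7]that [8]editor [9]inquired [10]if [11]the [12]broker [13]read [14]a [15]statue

5

The displaced element is "what" (word 1).
It functions as the direct object of "designed", so the gap sits immediately after word 5 ("designed").
Base order: This detective had designed what when that editor inquired if the broker read a statue.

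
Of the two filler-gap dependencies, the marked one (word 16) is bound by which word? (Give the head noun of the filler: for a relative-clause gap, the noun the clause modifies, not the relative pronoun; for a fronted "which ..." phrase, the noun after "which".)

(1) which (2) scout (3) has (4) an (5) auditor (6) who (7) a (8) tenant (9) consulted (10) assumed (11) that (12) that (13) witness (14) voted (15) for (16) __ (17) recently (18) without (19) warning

2

The marked gap is the object of the preposition "for" of "voted".
Its filler is the fronted wh-phrase "which scout", at word 2.
(The other dependency links word 5 to a gap after word 9.)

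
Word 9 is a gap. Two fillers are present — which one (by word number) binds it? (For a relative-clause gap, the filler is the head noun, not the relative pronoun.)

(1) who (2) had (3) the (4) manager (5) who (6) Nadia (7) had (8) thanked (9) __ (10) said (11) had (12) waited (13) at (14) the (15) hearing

4

The marked gap is inside the relative clause, the direct object of "thanked".
Its filler is the head noun "manager" (via "who"), at word 4.
(The other dependency links word 1 to a gap after word 10.)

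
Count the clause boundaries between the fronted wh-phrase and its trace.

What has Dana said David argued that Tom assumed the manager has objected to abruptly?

"what" is extracted from the PP object of "objected".
Boundaries crossed, outermost first: [Ø], [that], [Ø] — 3 in total.

3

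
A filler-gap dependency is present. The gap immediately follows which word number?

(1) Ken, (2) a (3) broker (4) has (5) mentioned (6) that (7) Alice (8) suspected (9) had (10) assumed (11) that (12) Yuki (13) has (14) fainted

8

The displaced element is "Ken" (word 1).
It is linked across 2 clause boundaries (that → Ø).
It functions as the subject of "assumed", so the gap sits immediately after word 8 ("suspected").
Base order: A broker has mentioned that Alice suspected Ken had assumed that Yuki has fainted.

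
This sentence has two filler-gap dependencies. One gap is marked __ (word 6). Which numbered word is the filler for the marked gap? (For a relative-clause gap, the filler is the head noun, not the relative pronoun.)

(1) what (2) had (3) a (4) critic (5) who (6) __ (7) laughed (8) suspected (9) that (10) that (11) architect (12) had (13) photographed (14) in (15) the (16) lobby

The marked gap is inside the relative clause, the subject of "laughed".
Its filler is the head noun "critic" (via "who"), at word 4.
(The other dependency links word 1 to a gap after word 13.)

4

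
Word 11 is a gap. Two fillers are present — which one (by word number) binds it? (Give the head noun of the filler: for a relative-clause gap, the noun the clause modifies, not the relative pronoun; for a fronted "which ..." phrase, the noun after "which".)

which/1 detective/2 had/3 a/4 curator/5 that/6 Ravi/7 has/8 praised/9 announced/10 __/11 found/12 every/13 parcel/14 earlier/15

2

The marked gap is the subject of "found".
Its filler is the fronted wh-phrase "which detective", at word 2.
(The other dependency links word 5 to a gap after word 9.)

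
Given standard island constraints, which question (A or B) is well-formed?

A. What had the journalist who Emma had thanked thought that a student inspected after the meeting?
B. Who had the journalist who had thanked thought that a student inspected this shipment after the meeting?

A

In B, the wh-phrase is extracted from inside a complex-NP island (relative clause) (introduced by "who"), which blocks movement.
In A, the extraction path crosses only that-complement boundaries, which are transparent.
So A is grammatical.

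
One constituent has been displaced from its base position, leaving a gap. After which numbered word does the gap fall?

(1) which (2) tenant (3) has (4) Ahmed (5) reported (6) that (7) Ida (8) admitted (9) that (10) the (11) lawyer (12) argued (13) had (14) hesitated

The displaced element is "which tenant" (word 2).
It is linked across 3 clause boundaries (that → that → Ø).
It functions as the subject of "hesitated", so the gap sits immediately after word 12 ("argued").
Base order: Ahmed has reported that Ida admitted that the lawyer argued that which tenant had hesitated.

12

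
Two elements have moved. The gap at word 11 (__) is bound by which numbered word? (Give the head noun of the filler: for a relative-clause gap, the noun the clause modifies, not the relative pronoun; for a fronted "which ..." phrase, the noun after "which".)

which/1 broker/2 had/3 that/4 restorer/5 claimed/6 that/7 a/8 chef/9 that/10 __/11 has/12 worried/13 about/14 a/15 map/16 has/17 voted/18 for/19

9

The marked gap is inside the relative clause, the subject of "worried".
Its filler is the head noun "chef" (via "that"), at word 9.
(The other dependency links word 2 to a gap after word 19.)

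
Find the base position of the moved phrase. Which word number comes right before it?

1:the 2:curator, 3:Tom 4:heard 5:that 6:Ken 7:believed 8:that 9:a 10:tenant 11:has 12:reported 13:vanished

12

The displaced element is "the curator" (word 2).
It is linked across 3 clause boundaries (that → that → Ø).
It functions as the subject of "vanished", so the gap sits immediately after word 12 ("reported").
Base order: Tom heard that Ken believed that a tenant has reported that the curator vanished.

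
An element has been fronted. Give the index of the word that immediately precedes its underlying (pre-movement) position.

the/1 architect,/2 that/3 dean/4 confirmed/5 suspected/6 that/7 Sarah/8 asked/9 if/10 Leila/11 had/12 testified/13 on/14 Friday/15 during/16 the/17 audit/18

5

The displaced element is "the architect" (word 2).
It is linked across 1 clause boundary (Ø).
It functions as the subject of "suspected", so the gap sits immediately after word 5 ("confirmed").
Base order: That dean confirmed that the architect suspected that Sarah asked if Leila had testified on Friday during the audit.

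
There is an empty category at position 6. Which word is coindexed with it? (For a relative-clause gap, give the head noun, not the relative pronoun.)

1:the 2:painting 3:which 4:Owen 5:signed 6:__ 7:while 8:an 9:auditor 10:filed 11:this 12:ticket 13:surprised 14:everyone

The gap at 6 is the object of "signed", inside a relative clause.
The relative pronoun is "which" (word 3); it is bound by the head noun immediately before it.
Its filler is the head noun "painting", at word 2.

2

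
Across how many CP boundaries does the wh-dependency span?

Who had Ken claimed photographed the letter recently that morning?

"who" is extracted from the subject of "photographed".
Boundaries crossed, outermost first: [Ø] — 1 in total.

1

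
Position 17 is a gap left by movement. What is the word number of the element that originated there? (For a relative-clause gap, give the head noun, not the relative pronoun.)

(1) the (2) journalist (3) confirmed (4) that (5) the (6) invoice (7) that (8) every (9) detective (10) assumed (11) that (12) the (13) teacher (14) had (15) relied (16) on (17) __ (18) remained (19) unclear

The gap at 17 is the prepositional object of "relied", inside a relative clause.
The relative pronoun is "that" (word 7); it is bound by the head noun immediately before it.
Its filler is the head noun "invoice", at word 6.

6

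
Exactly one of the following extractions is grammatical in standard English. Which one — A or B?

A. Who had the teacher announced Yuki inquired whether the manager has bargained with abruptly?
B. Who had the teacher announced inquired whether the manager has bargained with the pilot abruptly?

B

In A, the wh-phrase is extracted from inside a wh-island (introduced by "whether"), which blocks movement.
In B, the extraction path crosses only that-complement boundaries, which are transparent.
So B is grammatical.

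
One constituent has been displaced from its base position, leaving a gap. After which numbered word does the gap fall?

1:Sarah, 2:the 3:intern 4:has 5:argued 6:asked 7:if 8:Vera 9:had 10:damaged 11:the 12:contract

The displaced element is "Sarah" (word 1).
It is linked across 1 clause boundary (Ø).
It functions as the subject of "asked", so the gap sits immediately after word 5 ("argued").
Base order: The intern has argued that Sarah asked if Vera had damaged the contract.

5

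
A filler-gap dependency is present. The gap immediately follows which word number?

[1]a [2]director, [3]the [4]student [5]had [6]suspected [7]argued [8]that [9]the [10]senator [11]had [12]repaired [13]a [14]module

6

The displaced element is "a director" (word 2).
It is linked across 1 clause boundary (Ø).
It functions as the subject of "argued", so the gap sits immediately after word 6 ("suspected").
Base order: The student had suspected that a director argued that the senator had repaired a module.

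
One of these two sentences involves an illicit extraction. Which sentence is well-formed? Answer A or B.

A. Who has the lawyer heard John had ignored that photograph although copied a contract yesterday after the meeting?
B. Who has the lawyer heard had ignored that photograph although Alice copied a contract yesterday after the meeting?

In A, the wh-phrase is extracted from inside an adjunct island (introduced by "although"), which blocks movement.
In B, the extraction path crosses only that-complement boundaries, which are transparent.
So B is grammatical.

B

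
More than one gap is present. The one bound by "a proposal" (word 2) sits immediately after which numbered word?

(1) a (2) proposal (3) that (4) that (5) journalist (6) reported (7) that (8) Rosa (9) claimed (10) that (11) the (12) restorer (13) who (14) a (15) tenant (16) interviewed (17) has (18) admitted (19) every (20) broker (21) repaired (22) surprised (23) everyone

21

The displaced element is "a proposal" (word 2).
It is linked across 3 clause boundaries (that → that → Ø).
It functions as the direct object of "repaired", so the gap sits immediately after word 21 ("repaired").
Base order: That journalist reported that Rosa claimed that the restorer who a tenant interviewed has admitted every broker repaired a proposal.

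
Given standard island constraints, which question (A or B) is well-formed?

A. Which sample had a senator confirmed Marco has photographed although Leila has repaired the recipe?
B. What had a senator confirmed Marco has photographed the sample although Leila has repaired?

A

In B, the wh-phrase is extracted from inside an adjunct island (introduced by "although"), which blocks movement.
In A, the extraction path crosses only that-complement boundaries, which are transparent.
So A is grammatical.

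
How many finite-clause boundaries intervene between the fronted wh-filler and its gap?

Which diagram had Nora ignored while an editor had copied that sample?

0

"which diagram" originates inside the matrix clause — no clause boundary is crossed.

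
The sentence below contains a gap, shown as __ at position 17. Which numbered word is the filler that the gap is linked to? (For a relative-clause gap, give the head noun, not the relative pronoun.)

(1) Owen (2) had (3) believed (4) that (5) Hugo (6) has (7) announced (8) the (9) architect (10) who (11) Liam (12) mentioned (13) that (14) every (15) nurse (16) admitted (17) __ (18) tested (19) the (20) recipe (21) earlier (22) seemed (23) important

9

The gap at 17 is the subject of "tested", inside a relative clause.
The relative pronoun is "who" (word 10); it is bound by the head noun immediately before it.
Its filler is the head noun "architect", at word 9.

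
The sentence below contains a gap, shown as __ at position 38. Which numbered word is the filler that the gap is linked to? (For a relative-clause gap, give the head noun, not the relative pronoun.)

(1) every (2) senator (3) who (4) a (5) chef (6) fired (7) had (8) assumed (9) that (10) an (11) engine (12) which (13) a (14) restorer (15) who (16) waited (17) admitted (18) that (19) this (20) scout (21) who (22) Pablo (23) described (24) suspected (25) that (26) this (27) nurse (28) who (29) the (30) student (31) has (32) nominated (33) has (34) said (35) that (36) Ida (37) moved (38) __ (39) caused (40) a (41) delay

11

The gap at 38 is the object of "moved", inside a relative clause.
The relative pronoun is "which" (word 12); it is bound by the head noun immediately before it.
Its filler is the head noun "engine", at word 11.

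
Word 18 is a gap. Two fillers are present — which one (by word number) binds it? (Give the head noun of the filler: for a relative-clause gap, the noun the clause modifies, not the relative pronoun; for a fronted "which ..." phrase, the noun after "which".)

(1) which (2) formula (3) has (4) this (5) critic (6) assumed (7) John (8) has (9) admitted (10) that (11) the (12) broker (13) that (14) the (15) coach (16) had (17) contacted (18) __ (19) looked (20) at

The marked gap is inside the relative clause, the direct object of "contacted".
Its filler is the head noun "broker" (via "that"), at word 12.
(The other dependency links word 2 to a gap after word 20.)

12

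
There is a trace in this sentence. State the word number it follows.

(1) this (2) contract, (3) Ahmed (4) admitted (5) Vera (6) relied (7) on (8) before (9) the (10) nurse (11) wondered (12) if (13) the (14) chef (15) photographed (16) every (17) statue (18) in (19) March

The displaced element is "this contract" (word 2).
It is linked across 1 clause boundary (Ø).
It functions as the object of the preposition "on" of "relied", so the gap sits immediately after word 7 ("on").
Base order: Ahmed admitted Vera relied on this contract before the nurse wondered if the chef photographed every statue in March.

7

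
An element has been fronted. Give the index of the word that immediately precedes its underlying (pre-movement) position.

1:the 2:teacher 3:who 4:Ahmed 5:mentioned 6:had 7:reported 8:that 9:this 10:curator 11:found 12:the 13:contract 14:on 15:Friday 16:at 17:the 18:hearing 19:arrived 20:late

The displaced element is "the teacher" (word 2).
It is linked across 1 clause boundary (Ø).
It functions as the subject of "reported", so the gap sits immediately after word 5 ("mentioned").
Base order: Ahmed mentioned that the teacher had reported that this curator found the contract on Friday at the hearing.

5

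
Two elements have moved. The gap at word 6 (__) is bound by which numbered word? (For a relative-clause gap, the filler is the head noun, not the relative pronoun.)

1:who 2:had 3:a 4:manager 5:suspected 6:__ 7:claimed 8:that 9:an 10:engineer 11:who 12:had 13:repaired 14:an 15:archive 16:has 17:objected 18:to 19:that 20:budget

1

The marked gap is the subject of "claimed".
Its filler is the fronted wh-phrase "who", at word 1.
(The other dependency links word 10 to a gap after word 11.)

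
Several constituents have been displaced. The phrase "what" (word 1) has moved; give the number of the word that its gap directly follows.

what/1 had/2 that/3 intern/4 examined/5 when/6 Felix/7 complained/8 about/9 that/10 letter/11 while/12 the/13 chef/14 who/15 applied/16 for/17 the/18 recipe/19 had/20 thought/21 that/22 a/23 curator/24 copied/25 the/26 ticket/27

5

The displaced element is "what" (word 1).
It functions as the direct object of "examined", so the gap sits immediately after word 5 ("examined").
Base order: That intern had examined what when Felix complained about that letter while the chef who applied for the recipe had thought that a curator copied the ticket.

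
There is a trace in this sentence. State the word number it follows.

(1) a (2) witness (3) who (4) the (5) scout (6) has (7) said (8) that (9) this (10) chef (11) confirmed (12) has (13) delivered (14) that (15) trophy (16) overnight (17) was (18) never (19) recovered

11

The displaced element is "a witness" (word 2).
It is linked across 2 clause boundaries (that → Ø).
It functions as the subject of "delivered", so the gap sits immediately after word 11 ("confirmed").
Base order: The scout has said that this chef confirmed that a witness has delivered that trophy overnight.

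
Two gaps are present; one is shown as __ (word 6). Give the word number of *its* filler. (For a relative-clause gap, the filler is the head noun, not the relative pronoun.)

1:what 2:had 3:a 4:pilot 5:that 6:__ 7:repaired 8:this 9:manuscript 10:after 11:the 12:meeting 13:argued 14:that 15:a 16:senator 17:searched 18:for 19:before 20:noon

4

The marked gap is inside the relative clause, the subject of "repaired".
Its filler is the head noun "pilot" (via "that"), at word 4.
(The other dependency links word 1 to a gap after word 18.)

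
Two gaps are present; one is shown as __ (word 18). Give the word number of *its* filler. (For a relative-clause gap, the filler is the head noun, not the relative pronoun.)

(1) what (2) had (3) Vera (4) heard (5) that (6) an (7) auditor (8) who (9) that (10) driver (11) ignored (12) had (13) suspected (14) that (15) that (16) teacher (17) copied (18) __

1

The marked gap is the direct object of "copied".
Its filler is the fronted wh-phrase "what", at word 1.
(The other dependency links word 7 to a gap after word 11.)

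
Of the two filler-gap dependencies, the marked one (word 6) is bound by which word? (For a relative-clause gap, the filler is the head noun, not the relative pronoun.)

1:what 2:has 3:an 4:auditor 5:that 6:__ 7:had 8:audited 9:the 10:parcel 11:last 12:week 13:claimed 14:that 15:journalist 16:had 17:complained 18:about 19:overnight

The marked gap is inside the relative clause, the subject of "audited".
Its filler is the head noun "auditor" (via "that"), at word 4.
(The other dependency links word 1 to a gap after word 18.)

4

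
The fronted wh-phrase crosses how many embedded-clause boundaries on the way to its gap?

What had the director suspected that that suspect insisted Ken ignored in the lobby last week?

2

"what" is extracted from the object of "ignored".
Boundaries crossed, outermost first: [that], [Ø] — 2 in total.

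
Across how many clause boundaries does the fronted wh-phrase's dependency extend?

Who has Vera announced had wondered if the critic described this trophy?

1

"who" is extracted from the subject of "wondered".
Boundaries crossed, outermost first: [Ø] — 1 in total.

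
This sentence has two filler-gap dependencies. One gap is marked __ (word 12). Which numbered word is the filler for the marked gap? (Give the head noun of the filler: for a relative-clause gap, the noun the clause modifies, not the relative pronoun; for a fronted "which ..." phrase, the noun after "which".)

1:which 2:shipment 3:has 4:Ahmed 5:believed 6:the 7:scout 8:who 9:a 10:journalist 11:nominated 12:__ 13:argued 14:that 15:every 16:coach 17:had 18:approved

7

The marked gap is inside the relative clause, the direct object of "nominated".
Its filler is the head noun "scout" (via "who"), at word 7.
(The other dependency links word 2 to a gap after word 18.)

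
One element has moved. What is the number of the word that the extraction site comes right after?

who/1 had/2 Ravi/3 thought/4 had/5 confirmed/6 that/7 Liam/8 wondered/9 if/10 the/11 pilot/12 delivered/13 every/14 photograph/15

4

The displaced element is "who" (word 1).
It is linked across 1 clause boundary (Ø).
It functions as the subject of "confirmed", so the gap sits immediately after word 4 ("thought").
Base order: Ravi had thought who had confirmed that Liam wondered if the pilot delivered every photograph.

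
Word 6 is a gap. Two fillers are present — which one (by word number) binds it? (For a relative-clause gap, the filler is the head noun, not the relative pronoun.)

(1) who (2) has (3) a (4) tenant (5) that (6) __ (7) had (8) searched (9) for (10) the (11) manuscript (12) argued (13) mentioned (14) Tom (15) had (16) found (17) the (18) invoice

The marked gap is inside the relative clause, the subject of "searched".
Its filler is the head noun "tenant" (via "that"), at word 4.
(The other dependency links word 1 to a gap after word 12.)

4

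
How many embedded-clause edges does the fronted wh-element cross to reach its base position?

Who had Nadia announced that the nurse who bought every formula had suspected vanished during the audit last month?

2

"who" is extracted from the subject of "vanished".
Boundaries crossed, outermost first: [that], [Ø] — 2 in total.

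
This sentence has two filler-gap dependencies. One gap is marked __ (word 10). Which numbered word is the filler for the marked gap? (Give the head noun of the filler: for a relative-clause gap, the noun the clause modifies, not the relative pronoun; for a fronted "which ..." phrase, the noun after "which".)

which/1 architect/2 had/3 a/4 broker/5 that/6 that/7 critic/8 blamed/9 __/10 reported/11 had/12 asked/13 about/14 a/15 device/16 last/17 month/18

The marked gap is inside the relative clause, the direct object of "blamed".
Its filler is the head noun "broker" (via "that"), at word 5.
(The other dependency links word 2 to a gap after word 11.)

5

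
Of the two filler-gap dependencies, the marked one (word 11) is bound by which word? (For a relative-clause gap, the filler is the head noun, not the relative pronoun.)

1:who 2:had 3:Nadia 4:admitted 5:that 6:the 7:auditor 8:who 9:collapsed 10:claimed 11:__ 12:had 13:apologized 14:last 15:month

The marked gap is the subject of "apologized".
Its filler is the fronted wh-phrase "who", at word 1.
(The other dependency links word 7 to a gap after word 8.)

1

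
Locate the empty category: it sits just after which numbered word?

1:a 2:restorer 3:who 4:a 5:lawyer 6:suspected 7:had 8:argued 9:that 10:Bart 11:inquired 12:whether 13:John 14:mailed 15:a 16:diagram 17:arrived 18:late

The displaced element is "a restorer" (word 2).
It is linked across 1 clause boundary (Ø).
It functions as the subject of "argued", so the gap sits immediately after word 6 ("suspected").
Base order: A lawyer suspected that a restorer had argued that Bart inquired whether John mailed a diagram.

6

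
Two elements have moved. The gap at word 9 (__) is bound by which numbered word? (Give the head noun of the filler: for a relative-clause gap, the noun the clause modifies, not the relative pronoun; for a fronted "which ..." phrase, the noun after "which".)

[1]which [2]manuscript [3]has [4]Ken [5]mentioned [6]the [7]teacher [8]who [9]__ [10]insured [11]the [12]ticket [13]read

7

The marked gap is inside the relative clause, the subject of "insured".
Its filler is the head noun "teacher" (via "who"), at word 7.
(The other dependency links word 2 to a gap after word 13.)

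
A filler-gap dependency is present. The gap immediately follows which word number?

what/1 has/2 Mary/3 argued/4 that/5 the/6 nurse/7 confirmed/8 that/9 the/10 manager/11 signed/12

The displaced element is "what" (word 1).
It is linked across 2 clause boundaries (that → that).
It functions as the direct object of "signed", so the gap sits immediately after word 12 ("signed").
Base order: Mary has argued that the nurse confirmed that the manager signed what.

12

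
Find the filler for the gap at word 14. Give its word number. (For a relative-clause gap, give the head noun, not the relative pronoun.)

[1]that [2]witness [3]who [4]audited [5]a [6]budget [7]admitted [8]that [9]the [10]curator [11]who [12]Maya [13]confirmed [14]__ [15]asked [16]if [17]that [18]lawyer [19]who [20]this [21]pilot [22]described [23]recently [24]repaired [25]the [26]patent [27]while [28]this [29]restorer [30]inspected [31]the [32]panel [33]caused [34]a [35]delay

10

The gap at 14 is the subject of "asked", inside a relative clause.
The relative pronoun is "who" (word 11); it is bound by the head noun immediately before it.
Its filler is the head noun "curator", at word 10.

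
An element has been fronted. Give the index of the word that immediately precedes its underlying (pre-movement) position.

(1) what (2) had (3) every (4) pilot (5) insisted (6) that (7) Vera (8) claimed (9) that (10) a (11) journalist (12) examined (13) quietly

The displaced element is "what" (word 1).
It is linked across 2 clause boundaries (that → that).
It functions as the direct object of "examined", so the gap sits immediately after word 12 ("examined").
Base order: Every pilot had insisted that Vera claimed that a journalist examined what quietly.

12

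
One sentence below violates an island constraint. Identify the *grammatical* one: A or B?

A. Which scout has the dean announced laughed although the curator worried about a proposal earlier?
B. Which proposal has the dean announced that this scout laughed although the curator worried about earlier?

In B, the wh-phrase is extracted from inside an adjunct island (introduced by "although"), which blocks movement.
In A, the extraction path crosses only that-complement boundaries, which are transparent.
So A is grammatical.

A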